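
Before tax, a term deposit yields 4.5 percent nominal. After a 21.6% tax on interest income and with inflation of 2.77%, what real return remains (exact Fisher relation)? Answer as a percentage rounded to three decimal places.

After-tax nominal return = 4.5% × (1 − 0.216) = 3.5280%.
1 + r = 1.03528 / 1.02770 = 1.007376
After-tax real rate = 1.007376 − 1 → 0.738%.

0.738%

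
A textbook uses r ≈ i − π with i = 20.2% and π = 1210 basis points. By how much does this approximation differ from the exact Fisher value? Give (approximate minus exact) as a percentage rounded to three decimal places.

Approximate: r ≈ 20.200% − 12.100% = 8.1000%
Exact: (1 + 0.2020)/(1 + 0.1210) − 1 = 7.2257%
Error = 8.1000% − 7.2257% = 0.8743% → 0.874%.

0.874%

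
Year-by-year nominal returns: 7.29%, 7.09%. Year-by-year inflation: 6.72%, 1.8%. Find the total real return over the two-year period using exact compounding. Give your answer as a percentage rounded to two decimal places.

Nominal growth factor = 1.0729 × 1.0709 = 1.148969
Price-level growth factor = 1.0672 × 1.0180 = 1.086410
Real growth factor = 1.148969 / 1.086410 = 1.057583
Total real return = 1.057583 − 1 → 5.76%.

5.76%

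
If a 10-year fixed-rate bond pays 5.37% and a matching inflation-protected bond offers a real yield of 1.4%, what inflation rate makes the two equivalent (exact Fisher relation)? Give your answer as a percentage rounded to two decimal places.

3.92%

(1 + π) = (1 + i)/(1 + r) = 1.05370 / 1.01400 = 1.039152
Break-even inflation = 1.039152 − 1 → 3.92%.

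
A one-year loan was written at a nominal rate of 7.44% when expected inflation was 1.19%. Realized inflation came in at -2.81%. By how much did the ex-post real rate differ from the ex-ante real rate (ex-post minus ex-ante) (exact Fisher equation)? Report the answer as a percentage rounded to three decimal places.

4.370%

Ex-ante: (1 + 0.0744)/(1 + 0.0119) − 1 = 6.1765%
Ex-post: (1 + 0.0744)/(1 − 0.0281) − 1 = 10.5464%
Difference (ex-post − ex-ante) = 4.3699% → 4.370%.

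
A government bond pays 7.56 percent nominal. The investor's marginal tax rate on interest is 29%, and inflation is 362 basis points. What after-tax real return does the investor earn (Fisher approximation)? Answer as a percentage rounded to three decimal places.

After-tax nominal return = 7.56% × (1 − 0.29) = 5.3676%.
r ≈ 5.3676% − 3.62% → 1.748%.

1.748%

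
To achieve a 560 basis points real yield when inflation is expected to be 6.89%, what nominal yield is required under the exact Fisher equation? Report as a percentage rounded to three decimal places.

12.876%

(1 + i) = (1 + r)(1 + π) = 1.05600 × 1.06890 = 1.1287584
i = 1.1287584 − 1, so the required nominal rate is 12.876%.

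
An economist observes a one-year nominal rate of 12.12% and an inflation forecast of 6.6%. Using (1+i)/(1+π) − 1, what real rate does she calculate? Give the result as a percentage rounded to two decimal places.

1 + r = 1.12120 / 1.06600 = 1.051782
r = 1.051782 − 1 = 5.1782%, i.e. 5.18%.

5.18%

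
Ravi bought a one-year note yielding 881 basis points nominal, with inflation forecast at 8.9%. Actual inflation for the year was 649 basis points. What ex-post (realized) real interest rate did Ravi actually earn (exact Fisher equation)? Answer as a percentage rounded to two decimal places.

Ex-post: (1 + 0.0881)/(1 + 0.0649) − 1 = 2.1786%
So the realized real rate is 2.18%.

2.18%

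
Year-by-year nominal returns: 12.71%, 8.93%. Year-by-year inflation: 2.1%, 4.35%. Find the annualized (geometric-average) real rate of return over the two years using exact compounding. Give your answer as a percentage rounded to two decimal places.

Compound the nominal returns: 1.1271 × 1.0893 = 1.22775003.
Compound inflation: 1.0210 × 1.0435 = 1.06541350.
Deflate: 1.22775003 / 1.06541350 = 1.15236951.
Annualized real rate = 1.15236951^(1/2) − 1 = 7.3485% → 7.35%.

7.35%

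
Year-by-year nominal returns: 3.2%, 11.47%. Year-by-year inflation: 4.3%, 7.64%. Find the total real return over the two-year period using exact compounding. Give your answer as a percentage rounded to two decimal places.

Compound the nominal returns: 1.0320 × 1.1147 = 1.150370.
Compound inflation: 1.0430 × 1.0764 = 1.122685.
Deflate: 1.150370 / 1.122685 = 1.024660.
Total real return = 1.024660 − 1 → 2.47%.

2.47%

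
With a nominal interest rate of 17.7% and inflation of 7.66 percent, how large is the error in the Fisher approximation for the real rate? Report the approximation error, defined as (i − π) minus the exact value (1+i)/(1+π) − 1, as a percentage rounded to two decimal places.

0.71%

Approximate: r ≈ 17.700% − 7.660% = 10.0400%
Exact: (1 + 0.1770)/(1 + 0.0766) − 1 = 9.3257%
Error = 10.0400% − 9.3257% = 0.7143% → 0.71%.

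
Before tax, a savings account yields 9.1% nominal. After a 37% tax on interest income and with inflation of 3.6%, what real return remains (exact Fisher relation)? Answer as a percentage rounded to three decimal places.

2.059%

After-tax nominal return = 9.1% × (1 − 0.37) = 5.7330%.
1 + r = 1.05733 / 1.03600 = 1.020589
After-tax real rate = 1.020589 − 1 → 2.059%.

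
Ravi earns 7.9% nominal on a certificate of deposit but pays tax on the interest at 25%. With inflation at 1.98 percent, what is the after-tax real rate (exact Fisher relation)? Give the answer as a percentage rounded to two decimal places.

3.87%

After-tax nominal return = 7.9% × (1 − 0.25) = 5.9250%.
1 + r = 1.05925 / 1.01980 = 1.038684
After-tax real rate = 1.038684 − 1 → 3.87%.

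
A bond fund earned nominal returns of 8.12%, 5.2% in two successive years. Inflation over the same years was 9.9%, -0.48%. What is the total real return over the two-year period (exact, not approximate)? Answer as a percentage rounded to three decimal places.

Compound the nominal returns: 1.0812 × 1.0520 = 1.137422.
Compound inflation: 1.0990 × 0.9952 = 1.093725.
Deflate: 1.137422 / 1.093725 = 1.039953.
Total real return = 1.039953 − 1 → 3.995%.

3.995%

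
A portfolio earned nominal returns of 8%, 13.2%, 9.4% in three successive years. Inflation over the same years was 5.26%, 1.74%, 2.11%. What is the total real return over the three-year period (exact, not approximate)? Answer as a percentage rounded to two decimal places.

22.31%

Compound the nominal returns: 1.0800 × 1.1320 × 1.0940 = 1.337481.
Compound inflation: 1.0526 × 1.0174 × 1.0211 = 1.093512.
Deflate: 1.337481 / 1.093512 = 1.223106.
Total real return = 1.223106 − 1 → 22.31%.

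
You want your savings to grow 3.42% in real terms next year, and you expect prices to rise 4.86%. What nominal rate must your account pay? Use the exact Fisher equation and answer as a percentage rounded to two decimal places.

(1 + i) = (1 + r)(1 + π) = 1.03420 × 1.04860 = 1.08446212
i = 1.08446212 − 1, so the required nominal rate is 8.45%.

8.45%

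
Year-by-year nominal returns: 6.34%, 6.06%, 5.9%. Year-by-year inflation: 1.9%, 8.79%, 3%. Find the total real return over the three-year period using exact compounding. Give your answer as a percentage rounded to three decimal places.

Nominal growth factor = 1.0634 × 1.0606 × 1.0590 = 1.194385
Price-level growth factor = 1.0190 × 1.0879 × 1.0300 = 1.141827
Real growth factor = 1.194385 / 1.141827 = 1.046029
Total real return = 1.046029 − 1 → 4.603%.

4.603%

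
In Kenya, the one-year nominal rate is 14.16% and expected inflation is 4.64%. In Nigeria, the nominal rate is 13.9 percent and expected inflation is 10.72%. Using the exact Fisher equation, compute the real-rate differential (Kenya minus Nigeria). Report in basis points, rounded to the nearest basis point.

623 basis points

Kenya: (1 + 0.1416)/(1 + 0.0464) − 1 = 9.0979%
Nigeria: (1 + 0.1390)/(1 + 0.1072) − 1 = 2.8721%
Differential = 9.0979% − 2.8721% = 6.2257% → 623 basis points.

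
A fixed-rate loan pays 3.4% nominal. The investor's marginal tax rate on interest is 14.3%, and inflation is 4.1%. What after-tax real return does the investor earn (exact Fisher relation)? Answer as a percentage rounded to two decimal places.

After-tax nominal return = 3.4% × (1 − 0.143) = 2.9138%.
1 + r = 1.029138 / 1.04100 = 0.988605
After-tax real rate = 0.988605 − 1 → -1.14%.

-1.14%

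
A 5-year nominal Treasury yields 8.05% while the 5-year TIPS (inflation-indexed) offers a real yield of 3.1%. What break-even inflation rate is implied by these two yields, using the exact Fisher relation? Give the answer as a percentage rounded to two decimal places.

(1 + π) = (1 + i)/(1 + r) = 1.08050 / 1.03100 = 1.048012
Break-even inflation = 1.048012 − 1 → 4.80%.

4.80%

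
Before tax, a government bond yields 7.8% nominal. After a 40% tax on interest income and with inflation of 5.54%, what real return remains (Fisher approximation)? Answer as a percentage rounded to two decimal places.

After-tax nominal return = 7.8% × (1 − 0.4) = 4.6800%.
r ≈ 4.6800% − 5.54% → -0.86%.

-0.86%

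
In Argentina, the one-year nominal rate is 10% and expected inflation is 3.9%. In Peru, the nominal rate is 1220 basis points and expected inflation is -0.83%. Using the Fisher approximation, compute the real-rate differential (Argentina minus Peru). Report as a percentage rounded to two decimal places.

Argentina: 10% − 3.9% = 6.100%
Peru: 12.2% − (-0.83%) = 13.030%
Differential = -6.930% → -6.93%.

-6.93%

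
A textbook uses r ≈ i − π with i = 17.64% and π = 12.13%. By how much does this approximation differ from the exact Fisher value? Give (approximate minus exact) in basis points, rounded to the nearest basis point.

Approximate: r ≈ 17.640% − 12.130% = 5.5100%
Exact: (1 + 0.1764)/(1 + 0.1213) − 1 = 4.9139%
Error = 5.5100% − 4.9139% = 0.5961% → 60 basis points.

60 basis points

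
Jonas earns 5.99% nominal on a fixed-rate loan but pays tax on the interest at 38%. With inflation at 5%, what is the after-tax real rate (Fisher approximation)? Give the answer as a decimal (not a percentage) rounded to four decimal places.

-0.0129

After-tax nominal return = 5.99% × (1 − 0.38) = 3.7138%.
r ≈ 3.7138% − 5% → -0.0129.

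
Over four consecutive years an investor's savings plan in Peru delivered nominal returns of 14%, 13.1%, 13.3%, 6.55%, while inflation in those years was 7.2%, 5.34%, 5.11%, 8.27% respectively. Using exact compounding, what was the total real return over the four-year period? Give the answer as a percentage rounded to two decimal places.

21.12%

Compound the nominal returns: 1.1400 × 1.1310 × 1.1330 × 1.0655 = 1.556506.
Compound inflation: 1.0720 × 1.0534 × 1.0511 × 1.0827 = 1.285110.
Deflate: 1.556506 / 1.285110 = 1.211185.
Total real return = 1.211185 − 1 → 21.12%.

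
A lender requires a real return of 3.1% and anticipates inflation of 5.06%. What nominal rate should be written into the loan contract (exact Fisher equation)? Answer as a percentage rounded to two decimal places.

(1 + i) = (1 + r)(1 + π) = 1.03100 × 1.05060 = 1.0831686
i = 1.0831686 − 1, so the required nominal rate is 8.32%.

8.32%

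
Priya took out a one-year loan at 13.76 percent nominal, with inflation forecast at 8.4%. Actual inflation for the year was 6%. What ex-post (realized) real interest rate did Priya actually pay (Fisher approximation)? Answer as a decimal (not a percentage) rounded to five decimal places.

0.07760

Ex-post: 13.76% − 6% = 7.760%
So the realized real rate is 0.07760.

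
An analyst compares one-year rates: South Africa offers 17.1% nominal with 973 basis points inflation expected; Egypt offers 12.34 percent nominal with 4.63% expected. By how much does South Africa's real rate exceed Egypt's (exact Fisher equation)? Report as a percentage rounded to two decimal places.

-0.65%

South Africa: (1 + 0.1710)/(1 + 0.0973) − 1 = 6.7165%
Egypt: (1 + 0.1234)/(1 + 0.0463) − 1 = 7.3688%
Differential = 6.7165% − 7.3688% = -0.6523% → -0.65%.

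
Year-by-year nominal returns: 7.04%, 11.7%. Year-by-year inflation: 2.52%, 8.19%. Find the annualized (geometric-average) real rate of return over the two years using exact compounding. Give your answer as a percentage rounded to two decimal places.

3.82%

Nominal growth factor = 1.0704 × 1.1170 = 1.195636800
Price-level growth factor = 1.0252 × 1.0819 = 1.109163880
Real growth factor = 1.195636800 / 1.109163880 = 1.077962257
Annualized real rate = 1.077962257^(1/2) − 1 = 3.82496% → 3.82%.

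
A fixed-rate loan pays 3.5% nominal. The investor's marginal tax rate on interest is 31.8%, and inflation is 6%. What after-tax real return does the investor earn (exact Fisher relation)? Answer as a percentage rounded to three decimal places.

-3.408%

After-tax nominal return = 3.5% × (1 − 0.318) = 2.3870%.
1 + r = 1.02387 / 1.06000 = 0.9659151
After-tax real rate = 0.9659151 − 1 → -3.408%.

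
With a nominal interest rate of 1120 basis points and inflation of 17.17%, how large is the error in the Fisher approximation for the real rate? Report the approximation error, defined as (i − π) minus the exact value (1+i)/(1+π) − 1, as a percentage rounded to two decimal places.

-0.87%

Approximate: r ≈ 11.200% − 17.170% = -5.9700%
Exact: (1 + 0.1120)/(1 + 0.1717) − 1 = -5.0952%
Error = -5.9700% − (-5.0952%) = -0.8748% → -0.87%.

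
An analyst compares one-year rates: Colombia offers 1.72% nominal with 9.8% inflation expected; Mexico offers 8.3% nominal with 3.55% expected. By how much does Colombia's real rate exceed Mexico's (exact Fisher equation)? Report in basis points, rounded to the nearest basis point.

-1195 basis points

Colombia: (1 + 0.0172)/(1 + 0.0980) − 1 = -7.3588%
Mexico: (1 + 0.0830)/(1 + 0.0355) − 1 = 4.5872%
Differential = -7.3588% − 4.5872% = -11.9460% → -1195 basis points.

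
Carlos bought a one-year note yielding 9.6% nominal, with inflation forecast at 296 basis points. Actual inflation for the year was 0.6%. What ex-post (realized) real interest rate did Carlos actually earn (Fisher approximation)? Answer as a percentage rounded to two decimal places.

Ex-post: 9.6% − 0.6% = 9.000%
So the realized real rate is 9.00%.

9.00%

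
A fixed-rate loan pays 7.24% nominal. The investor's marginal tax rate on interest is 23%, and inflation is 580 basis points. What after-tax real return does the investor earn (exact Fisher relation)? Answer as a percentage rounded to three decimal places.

-0.213%

After-tax nominal return = 7.24% × (1 − 0.23) = 5.5748%.
1 + r = 1.055748 / 1.05800 = 0.997871
After-tax real rate = 0.997871 − 1 → -0.213%.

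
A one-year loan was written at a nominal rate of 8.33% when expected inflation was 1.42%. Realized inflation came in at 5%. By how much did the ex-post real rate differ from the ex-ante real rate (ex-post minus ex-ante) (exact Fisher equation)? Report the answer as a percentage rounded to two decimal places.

Ex-ante: (1 + 0.0833)/(1 + 0.0142) − 1 = 6.8133%
Ex-post: (1 + 0.0833)/(1 + 0.0500) − 1 = 3.1714%
Difference (ex-post − ex-ante) = -3.6418% → -3.64%.

-3.64%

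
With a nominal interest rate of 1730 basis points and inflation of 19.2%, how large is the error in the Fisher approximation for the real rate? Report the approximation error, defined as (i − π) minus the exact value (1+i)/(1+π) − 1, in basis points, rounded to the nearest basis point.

-31 basis points

Approximate: r ≈ 17.300% − 19.200% = -1.9000%
Exact: (1 + 0.1730)/(1 + 0.1920) − 1 = -1.5940%
Error = -1.9000% − (-1.5940%) = -0.3060% → -31 basis points.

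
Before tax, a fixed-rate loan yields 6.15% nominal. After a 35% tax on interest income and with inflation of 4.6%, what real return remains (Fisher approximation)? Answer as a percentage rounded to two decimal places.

After-tax nominal return = 6.15% × (1 − 0.35) = 3.9975%.
r ≈ 3.9975% − 4.6% → -0.60%.

-0.60%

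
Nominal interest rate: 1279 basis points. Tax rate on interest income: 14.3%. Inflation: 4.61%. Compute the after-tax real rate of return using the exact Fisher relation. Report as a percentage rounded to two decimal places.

6.07%

After-tax nominal return = 12.79% × (1 − 0.143) = 10.96103%.
1 + r = 1.1096103 / 1.04610 = 1.060711
After-tax real rate = 1.060711 − 1 → 6.07%.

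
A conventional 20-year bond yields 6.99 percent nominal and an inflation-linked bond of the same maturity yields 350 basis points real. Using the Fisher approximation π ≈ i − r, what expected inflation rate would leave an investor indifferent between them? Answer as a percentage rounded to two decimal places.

3.49%

π ≈ i − r = 6.99% − 3.5% → 3.49%.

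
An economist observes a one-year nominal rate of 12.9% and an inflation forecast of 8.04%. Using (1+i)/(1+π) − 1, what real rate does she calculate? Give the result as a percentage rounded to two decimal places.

4.50%

By the Fisher equation, 1 + r = (1 + i)/(1 + π).
1 + r = 1.12900 / 1.08040 = 1.044983
r = 1.044983 − 1 = 4.4983%, i.e. 4.50%.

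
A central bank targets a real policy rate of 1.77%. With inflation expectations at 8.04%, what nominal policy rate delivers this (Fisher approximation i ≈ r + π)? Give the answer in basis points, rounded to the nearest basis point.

981 basis points

i ≈ r + π = 1.77% + 8.04% = 981 basis points.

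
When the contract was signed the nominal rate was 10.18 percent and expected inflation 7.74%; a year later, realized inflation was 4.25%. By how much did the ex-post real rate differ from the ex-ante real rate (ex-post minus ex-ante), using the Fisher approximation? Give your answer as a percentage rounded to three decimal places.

Ex-ante: 10.18% − 7.74% = 2.440%
Ex-post: 10.18% − 4.25% = 5.930%
Difference (ex-post − ex-ante) = 3.4900% → 3.490%.

3.490%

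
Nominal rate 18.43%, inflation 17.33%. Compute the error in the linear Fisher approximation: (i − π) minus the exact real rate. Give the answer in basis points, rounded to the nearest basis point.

16 basis points

Approximate: r ≈ 18.430% − 17.330% = 1.1000%
Exact: (1 + 0.1843)/(1 + 0.1733) − 1 = 0.9375%
Error = 1.1000% − 0.9375% = 0.1625% → 16 basis points.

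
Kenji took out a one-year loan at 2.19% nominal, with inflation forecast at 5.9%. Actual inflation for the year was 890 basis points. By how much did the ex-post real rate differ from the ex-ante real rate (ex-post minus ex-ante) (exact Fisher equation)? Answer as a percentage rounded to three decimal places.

Ex-ante: (1 + 0.0219)/(1 + 0.0590) − 1 = -3.5033%
Ex-post: (1 + 0.0219)/(1 + 0.0890) − 1 = -6.1616%
Difference (ex-post − ex-ante) = -2.6583% → -2.658%.

-2.658%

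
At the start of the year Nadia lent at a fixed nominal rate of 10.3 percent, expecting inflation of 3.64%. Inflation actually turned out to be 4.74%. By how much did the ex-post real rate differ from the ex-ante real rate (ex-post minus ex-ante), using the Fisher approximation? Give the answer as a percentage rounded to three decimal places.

Ex-ante: 10.3% − 3.64% = 6.660%
Ex-post: 10.3% − 4.74% = 5.560%
Difference (ex-post − ex-ante) = -1.1000% → -1.100%.

-1.100%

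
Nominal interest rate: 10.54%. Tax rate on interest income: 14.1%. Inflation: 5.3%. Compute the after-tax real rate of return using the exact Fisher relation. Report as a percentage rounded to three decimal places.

After-tax nominal return = 10.54% × (1 − 0.141) = 9.05386%.
1 + r = 1.0905386 / 1.05300 = 1.035649
After-tax real rate = 1.035649 − 1 → 3.565%.

3.565%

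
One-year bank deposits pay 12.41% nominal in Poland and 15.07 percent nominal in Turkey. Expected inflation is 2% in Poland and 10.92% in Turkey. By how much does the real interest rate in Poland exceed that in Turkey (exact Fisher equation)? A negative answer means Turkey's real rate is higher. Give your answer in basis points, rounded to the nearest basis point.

646 basis points

Poland: (1 + 0.1241)/(1 + 0.0200) − 1 = 10.2059%
Turkey: (1 + 0.1507)/(1 + 0.1092) − 1 = 3.7414%
Differential = 10.2059% − 3.7414% = 6.4644% → 646 basis points.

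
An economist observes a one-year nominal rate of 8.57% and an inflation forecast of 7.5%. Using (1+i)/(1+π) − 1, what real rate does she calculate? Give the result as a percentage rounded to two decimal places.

By the Fisher relation, 1 + r = (1 + i)/(1 + π).
1 + r = 1.08570 / 1.07500 = 1.009953
r = 1.009953 − 1 = 0.9953%, i.e. 1.00%.

1.00%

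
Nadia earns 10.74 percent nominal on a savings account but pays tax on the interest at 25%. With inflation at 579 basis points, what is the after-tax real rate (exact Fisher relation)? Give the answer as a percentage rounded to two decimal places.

After-tax nominal return = 10.74% × (1 − 0.25) = 8.0550%.
1 + r = 1.08055 / 1.05790 = 1.021410
After-tax real rate = 1.021410 − 1 → 2.14%.

2.14%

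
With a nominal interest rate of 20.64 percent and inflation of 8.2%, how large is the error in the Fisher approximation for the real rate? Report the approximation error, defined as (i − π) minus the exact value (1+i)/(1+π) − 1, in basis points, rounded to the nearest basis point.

94 basis points

Approximate: r ≈ 20.640% − 8.200% = 12.4400%
Exact: (1 + 0.2064)/(1 + 0.0820) − 1 = 11.4972%
Error = 12.4400% − 11.4972% = 0.9428% → 94 basis points.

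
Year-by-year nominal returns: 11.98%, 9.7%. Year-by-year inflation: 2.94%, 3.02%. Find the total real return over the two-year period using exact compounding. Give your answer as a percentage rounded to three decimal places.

15.835%

Compound the nominal returns: 1.1198 × 1.0970 = 1.228421.
Compound inflation: 1.0294 × 1.0302 = 1.060488.
Deflate: 1.228421 / 1.060488 = 1.158354.
Total real return = 1.158354 − 1 → 15.835%.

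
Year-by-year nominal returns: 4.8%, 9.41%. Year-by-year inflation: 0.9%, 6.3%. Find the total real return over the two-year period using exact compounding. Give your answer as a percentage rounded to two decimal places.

Compound the nominal returns: 1.0480 × 1.0941 = 1.146617.
Compound inflation: 1.0090 × 1.0630 = 1.072567.
Deflate: 1.146617 / 1.072567 = 1.069040.
Total real return = 1.069040 − 1 → 6.90%.

6.90%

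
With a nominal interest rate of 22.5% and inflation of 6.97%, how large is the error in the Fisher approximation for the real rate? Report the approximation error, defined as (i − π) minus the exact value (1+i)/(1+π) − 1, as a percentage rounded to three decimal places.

1.012%

Approximate: r ≈ 22.500% − 6.970% = 15.5300%
Exact: (1 + 0.2250)/(1 + 0.0697) − 1 = 14.5181%
Error = 15.5300% − 14.5181% = 1.0119% → 1.012%.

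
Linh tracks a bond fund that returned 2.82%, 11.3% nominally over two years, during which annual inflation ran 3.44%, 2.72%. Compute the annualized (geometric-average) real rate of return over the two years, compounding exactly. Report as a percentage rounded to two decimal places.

3.78%

Compound the nominal returns: 1.0282 × 1.1130 = 1.14438660.
Compound inflation: 1.0344 × 1.0272 = 1.06253568.
Deflate: 1.14438660 / 1.06253568 = 1.07703357.
Annualized real rate = 1.07703357^(1/2) − 1 = 3.7802% → 3.78%.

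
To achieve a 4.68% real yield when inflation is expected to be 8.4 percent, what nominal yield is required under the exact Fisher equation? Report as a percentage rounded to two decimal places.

13.47%

(1 + i) = (1 + r)(1 + π) = 1.04680 × 1.08400 = 1.1347312
i = 1.1347312 − 1, so the required nominal rate is 13.47%.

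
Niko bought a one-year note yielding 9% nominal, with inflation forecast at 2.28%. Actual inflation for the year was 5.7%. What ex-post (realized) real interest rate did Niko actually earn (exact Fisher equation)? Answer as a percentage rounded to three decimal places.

Ex-post: (1 + 0.0900)/(1 + 0.0570) − 1 = 3.1220%
So the realized real rate is 3.122%.

3.122%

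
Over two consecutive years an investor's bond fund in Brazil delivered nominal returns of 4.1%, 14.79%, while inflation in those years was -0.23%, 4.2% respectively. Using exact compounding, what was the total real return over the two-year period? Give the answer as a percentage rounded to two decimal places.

14.94%

Compound the nominal returns: 1.0410 × 1.1479 = 1.194964.
Compound inflation: 0.9977 × 1.0420 = 1.039603.
Deflate: 1.194964 / 1.039603 = 1.149442.
Total real return = 1.149442 − 1 → 14.94%.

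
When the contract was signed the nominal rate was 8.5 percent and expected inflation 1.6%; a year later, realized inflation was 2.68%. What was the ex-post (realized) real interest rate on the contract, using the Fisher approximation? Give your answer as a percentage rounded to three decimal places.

5.820%

Ex-post: 8.5% − 2.68% = 5.820%
So the realized real rate is 5.820%.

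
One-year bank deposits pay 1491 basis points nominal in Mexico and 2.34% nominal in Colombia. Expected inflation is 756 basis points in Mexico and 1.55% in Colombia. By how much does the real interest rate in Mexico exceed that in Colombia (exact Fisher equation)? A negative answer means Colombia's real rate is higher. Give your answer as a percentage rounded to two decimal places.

Mexico: (1 + 0.1491)/(1 + 0.0756) − 1 = 6.8334%
Colombia: (1 + 0.0234)/(1 + 0.0155) − 1 = 0.7779%
Differential = 6.8334% − 0.7779% = 6.0555% → 6.06%.

6.06%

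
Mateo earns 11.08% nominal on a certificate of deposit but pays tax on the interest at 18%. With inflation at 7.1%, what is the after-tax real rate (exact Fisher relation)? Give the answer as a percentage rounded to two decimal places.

After-tax nominal return = 11.08% × (1 − 0.18) = 9.0856%.
1 + r = 1.090856 / 1.07100 = 1.018540
After-tax real rate = 1.018540 − 1 → 1.85%.

1.85%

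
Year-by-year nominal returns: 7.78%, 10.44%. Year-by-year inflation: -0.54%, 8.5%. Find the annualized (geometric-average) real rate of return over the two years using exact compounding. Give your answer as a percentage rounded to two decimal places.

5.03%

Compound the nominal returns: 1.0778 × 1.1044 = 1.19032232.
Compound inflation: 0.9946 × 1.0850 = 1.07914100.
Deflate: 1.19032232 / 1.07914100 = 1.10302761.
Annualized real rate = 1.10302761^(1/2) − 1 = 5.0251% → 5.03%.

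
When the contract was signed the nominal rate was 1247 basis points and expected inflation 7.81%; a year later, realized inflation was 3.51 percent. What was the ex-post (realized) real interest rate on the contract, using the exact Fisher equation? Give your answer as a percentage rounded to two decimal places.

8.66%

Ex-post: (1 + 0.1247)/(1 + 0.0351) − 1 = 8.6562%
So the realized real rate is 8.66%.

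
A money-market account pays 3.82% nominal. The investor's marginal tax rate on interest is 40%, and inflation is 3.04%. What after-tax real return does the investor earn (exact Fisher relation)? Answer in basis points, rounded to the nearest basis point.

-73 basis points

After-tax nominal return = 3.82% × (1 − 0.4) = 2.2920%.
1 + r = 1.02292 / 1.03040 = 0.992741
After-tax real rate = 0.992741 − 1 → -73 basis points.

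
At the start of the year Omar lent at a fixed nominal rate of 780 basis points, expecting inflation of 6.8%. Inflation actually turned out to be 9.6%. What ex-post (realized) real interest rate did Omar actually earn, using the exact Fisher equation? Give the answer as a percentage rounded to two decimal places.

Ex-post: (1 + 0.0780)/(1 + 0.0960) − 1 = -1.6423%
So the realized real rate is -1.64%.

-1.64%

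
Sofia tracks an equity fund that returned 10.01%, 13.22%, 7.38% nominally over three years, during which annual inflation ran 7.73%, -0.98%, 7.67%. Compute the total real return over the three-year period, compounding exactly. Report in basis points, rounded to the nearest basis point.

1645 basis points

Compound the nominal returns: 1.1001 × 1.1322 × 1.0738 = 1.337454.
Compound inflation: 1.0773 × 0.9902 × 1.0767 = 1.148562.
Deflate: 1.337454 / 1.148562 = 1.164460.
Total real return = 1.164460 − 1 → 1645 basis points.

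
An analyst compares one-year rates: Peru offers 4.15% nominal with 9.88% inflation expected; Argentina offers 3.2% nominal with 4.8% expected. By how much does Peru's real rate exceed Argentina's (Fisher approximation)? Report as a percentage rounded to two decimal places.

-4.13%

Peru: 4.15% − 9.88% = -5.730%
Argentina: 3.2% − 4.8% = -1.600%
Differential = -4.130% → -4.13%.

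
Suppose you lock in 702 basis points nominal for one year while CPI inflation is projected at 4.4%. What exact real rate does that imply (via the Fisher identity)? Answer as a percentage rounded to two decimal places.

By the Fisher identity, 1 + r = (1 + i)/(1 + π).
1 + r = 1.07020 / 1.04400 = 1.025096
r = 1.025096 − 1 = 2.5096%, i.e. 2.51%.

2.51%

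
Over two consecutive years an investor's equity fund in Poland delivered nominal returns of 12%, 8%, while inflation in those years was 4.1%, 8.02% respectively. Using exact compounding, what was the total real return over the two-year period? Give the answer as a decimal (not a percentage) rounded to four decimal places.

0.0757

Compound the nominal returns: 1.1200 × 1.0800 = 1.209600.
Compound inflation: 1.0410 × 1.0802 = 1.124488.
Deflate: 1.209600 / 1.124488 = 1.075689.
Total real return = 1.075689 − 1 → 0.0757.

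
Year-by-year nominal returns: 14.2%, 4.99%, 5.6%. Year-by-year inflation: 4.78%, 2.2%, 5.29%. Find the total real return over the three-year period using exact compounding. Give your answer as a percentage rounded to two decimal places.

12.30%

Compound the nominal returns: 1.1420 × 1.0499 × 1.0560 = 1.266129.
Compound inflation: 1.0478 × 1.0220 × 1.0529 = 1.127500.
Deflate: 1.266129 / 1.127500 = 1.122953.
Total real return = 1.122953 − 1 → 12.30%.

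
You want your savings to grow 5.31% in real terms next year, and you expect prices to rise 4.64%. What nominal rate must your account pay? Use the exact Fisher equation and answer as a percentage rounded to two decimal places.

(1 + i) = (1 + r)(1 + π) = 1.05310 × 1.04640 = 1.10196384
i = 1.10196384 − 1, so the required nominal rate is 10.20%.

10.20%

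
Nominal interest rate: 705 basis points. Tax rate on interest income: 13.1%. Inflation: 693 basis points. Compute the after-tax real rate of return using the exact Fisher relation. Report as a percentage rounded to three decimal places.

-0.751%

After-tax nominal return = 7.05% × (1 − 0.131) = 6.12645%.
1 + r = 1.0612645 / 1.06930 = 0.9924853
After-tax real rate = 0.9924853 − 1 → -0.751%.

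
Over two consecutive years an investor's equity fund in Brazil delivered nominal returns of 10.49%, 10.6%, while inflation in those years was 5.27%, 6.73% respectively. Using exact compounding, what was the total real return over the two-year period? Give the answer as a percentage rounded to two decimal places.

8.76%

Nominal growth factor = 1.1049 × 1.1060 = 1.222019
Price-level growth factor = 1.0527 × 1.0673 = 1.123547
Real growth factor = 1.222019 / 1.123547 = 1.087645
Total real return = 1.087645 − 1 → 8.76%.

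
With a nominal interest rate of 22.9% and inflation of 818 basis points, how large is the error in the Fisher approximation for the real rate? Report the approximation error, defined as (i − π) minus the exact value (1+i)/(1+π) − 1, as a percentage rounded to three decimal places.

1.113%

Approximate: r ≈ 22.900% − 8.180% = 14.7200%
Exact: (1 + 0.2290)/(1 + 0.0818) − 1 = 13.6070%
Error = 14.7200% − 13.6070% = 1.1130% → 1.113%.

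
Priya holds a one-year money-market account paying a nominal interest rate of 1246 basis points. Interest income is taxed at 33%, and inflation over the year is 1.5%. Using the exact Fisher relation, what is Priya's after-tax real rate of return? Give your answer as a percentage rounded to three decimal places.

After-tax nominal return = 12.46% × (1 − 0.33) = 8.3482%.
1 + r = 1.083482 / 1.01500 = 1.067470
After-tax real rate = 1.067470 − 1 → 6.747%.

6.747%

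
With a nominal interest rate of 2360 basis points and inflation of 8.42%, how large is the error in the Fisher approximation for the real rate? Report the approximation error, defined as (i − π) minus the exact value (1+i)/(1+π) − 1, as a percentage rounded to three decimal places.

1.179%

Approximate: r ≈ 23.600% − 8.420% = 15.1800%
Exact: (1 + 0.2360)/(1 + 0.0842) − 1 = 14.0011%
Error = 15.1800% − 14.0011% = 1.1789% → 1.179%.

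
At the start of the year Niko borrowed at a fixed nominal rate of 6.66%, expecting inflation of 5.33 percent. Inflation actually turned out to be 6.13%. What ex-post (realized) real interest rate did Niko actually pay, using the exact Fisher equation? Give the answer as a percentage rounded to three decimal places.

0.499%

Ex-post: (1 + 0.0666)/(1 + 0.0613) − 1 = 0.4994%
So the realized real rate is 0.499%.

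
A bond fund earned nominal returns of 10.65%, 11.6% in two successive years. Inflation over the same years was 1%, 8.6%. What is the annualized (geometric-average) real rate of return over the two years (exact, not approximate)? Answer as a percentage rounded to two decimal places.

Nominal growth factor = 1.1065 × 1.1160 = 1.23485400
Price-level growth factor = 1.0100 × 1.0860 = 1.09686000
Real growth factor = 1.23485400 / 1.09686000 = 1.12580822
Annualized real rate = 1.12580822^(1/2) − 1 = 6.1041% → 6.10%.

6.10%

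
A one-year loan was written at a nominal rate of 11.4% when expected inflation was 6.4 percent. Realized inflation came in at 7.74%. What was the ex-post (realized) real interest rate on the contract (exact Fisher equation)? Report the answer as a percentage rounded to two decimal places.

3.40%

Ex-post: (1 + 0.1140)/(1 + 0.0774) − 1 = 3.3971%
So the realized real rate is 3.40%.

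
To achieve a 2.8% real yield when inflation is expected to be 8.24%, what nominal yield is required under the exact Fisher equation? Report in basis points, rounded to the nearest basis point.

1127 basis points

(1 + i) = (1 + r)(1 + π) = 1.02800 × 1.08240 = 1.1127072
i = 1.1127072 − 1, so the required nominal rate is 1127 basis points.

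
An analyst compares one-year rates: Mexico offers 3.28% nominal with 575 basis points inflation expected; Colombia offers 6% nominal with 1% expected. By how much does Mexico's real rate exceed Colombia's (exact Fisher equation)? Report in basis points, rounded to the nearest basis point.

-729 basis points

Mexico: (1 + 0.0328)/(1 + 0.0575) − 1 = -2.3357%
Colombia: (1 + 0.0600)/(1 + 0.0100) − 1 = 4.9505%
Differential = -2.3357% − 4.9505% = -7.2862% → -729 basis points.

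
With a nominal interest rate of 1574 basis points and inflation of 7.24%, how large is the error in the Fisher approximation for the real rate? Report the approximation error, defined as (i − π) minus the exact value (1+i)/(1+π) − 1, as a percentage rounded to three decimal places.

Approximate: r ≈ 15.740% − 7.240% = 8.5000%
Exact: (1 + 0.1574)/(1 + 0.0724) − 1 = 7.9261%
Error = 8.5000% − 7.9261% = 0.5739% → 0.574%.

0.574%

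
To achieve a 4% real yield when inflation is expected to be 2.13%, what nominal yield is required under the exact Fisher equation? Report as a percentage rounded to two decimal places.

6.22%

(1 + i) = (1 + r)(1 + π) = 1.04000 × 1.02130 = 1.062152
i = 1.062152 − 1, so the required nominal rate is 6.22%.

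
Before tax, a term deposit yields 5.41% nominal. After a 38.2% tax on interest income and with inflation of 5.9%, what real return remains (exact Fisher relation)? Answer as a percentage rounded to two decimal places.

After-tax nominal return = 5.41% × (1 − 0.382) = 3.34338%.
1 + r = 1.0334338 / 1.05900 = 0.975858
After-tax real rate = 0.975858 − 1 → -2.41%.

-2.41%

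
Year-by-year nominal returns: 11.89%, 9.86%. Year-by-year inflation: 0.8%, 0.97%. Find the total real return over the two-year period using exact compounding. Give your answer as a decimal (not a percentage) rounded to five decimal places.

0.20775

Compound the nominal returns: 1.1189 × 1.0986 = 1.229224.
Compound inflation: 1.0080 × 1.0097 = 1.017778.
Deflate: 1.229224 / 1.017778 = 1.207753.
Total real return = 1.207753 − 1 → 0.20775.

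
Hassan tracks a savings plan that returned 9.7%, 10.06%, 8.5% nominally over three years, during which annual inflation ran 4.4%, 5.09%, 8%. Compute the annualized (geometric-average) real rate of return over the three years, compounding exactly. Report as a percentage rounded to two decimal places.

3.40%

Compound the nominal returns: 1.0970 × 1.1006 × 1.0850 = 1.30998365.
Compound inflation: 1.0440 × 1.0509 × 1.0800 = 1.18491077.
Deflate: 1.30998365 / 1.18491077 = 1.10555468.
Annualized real rate = 1.10555468^(1/3) − 1 = 3.4015% → 3.40%.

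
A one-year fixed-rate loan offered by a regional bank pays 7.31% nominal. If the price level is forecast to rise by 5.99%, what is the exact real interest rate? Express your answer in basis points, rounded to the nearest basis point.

1 + r = 1.07310 / 1.05990 = 1.012454
r = 1.012454 − 1 = 1.2454%, i.e. 125 basis points.

125 basis points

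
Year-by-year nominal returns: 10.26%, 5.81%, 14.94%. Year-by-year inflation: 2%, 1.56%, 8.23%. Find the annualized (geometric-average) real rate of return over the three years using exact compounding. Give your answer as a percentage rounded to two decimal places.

6.15%

Compound the nominal returns: 1.1026 × 1.0581 × 1.1494 = 1.34096022.
Compound inflation: 1.0200 × 1.0156 × 1.0823 = 1.12116756.
Deflate: 1.34096022 / 1.12116756 = 1.19603909.
Annualized real rate = 1.19603909^(1/3) − 1 = 6.1488% → 6.15%.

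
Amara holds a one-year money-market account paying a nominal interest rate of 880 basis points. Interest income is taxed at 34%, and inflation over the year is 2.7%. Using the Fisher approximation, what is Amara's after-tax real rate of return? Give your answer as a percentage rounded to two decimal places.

After-tax nominal return = 8.8% × (1 − 0.34) = 5.8080%.
r ≈ 5.8080% − 2.7% → 3.11%.

3.11%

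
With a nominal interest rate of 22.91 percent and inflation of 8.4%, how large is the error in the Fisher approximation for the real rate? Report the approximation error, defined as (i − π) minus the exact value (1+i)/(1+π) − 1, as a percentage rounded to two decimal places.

1.12%

Approximate: r ≈ 22.910% − 8.400% = 14.5100%
Exact: (1 + 0.2291)/(1 + 0.0840) − 1 = 13.3856%
Error = 14.5100% − 13.3856% = 1.1244% → 1.12%.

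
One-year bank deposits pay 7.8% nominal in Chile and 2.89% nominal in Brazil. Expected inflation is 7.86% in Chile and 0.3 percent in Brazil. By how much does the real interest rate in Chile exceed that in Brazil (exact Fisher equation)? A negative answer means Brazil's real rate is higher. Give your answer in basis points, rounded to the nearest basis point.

Chile: (1 + 0.0780)/(1 + 0.0786) − 1 = -0.0556%
Brazil: (1 + 0.0289)/(1 + 0.0030) − 1 = 2.5823%
Differential = -0.0556% − 2.5823% = -2.6379% → -264 basis points.

-264 basis points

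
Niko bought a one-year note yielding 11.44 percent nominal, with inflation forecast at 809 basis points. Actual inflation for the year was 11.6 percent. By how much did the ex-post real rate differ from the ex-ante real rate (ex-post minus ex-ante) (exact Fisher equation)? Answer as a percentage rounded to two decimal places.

-3.24%

Ex-ante: (1 + 0.1144)/(1 + 0.0809) − 1 = 3.0993%
Ex-post: (1 + 0.1144)/(1 + 0.1160) − 1 = -0.1434%
Difference (ex-post − ex-ante) = -3.2426% → -3.24%.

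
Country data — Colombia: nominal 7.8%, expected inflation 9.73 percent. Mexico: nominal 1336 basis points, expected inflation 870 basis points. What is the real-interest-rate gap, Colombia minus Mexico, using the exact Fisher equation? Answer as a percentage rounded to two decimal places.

Colombia: (1 + 0.0780)/(1 + 0.0973) − 1 = -1.7589%
Mexico: (1 + 0.1336)/(1 + 0.0870) − 1 = 4.2870%
Differential = -1.7589% − 4.2870% = -6.0459% → -6.05%.

-6.05%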